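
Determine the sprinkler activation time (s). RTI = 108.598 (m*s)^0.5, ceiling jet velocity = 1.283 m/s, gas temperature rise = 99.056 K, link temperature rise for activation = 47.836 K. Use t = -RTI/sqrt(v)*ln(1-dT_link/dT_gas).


dT_link/dT_gas = 0.48292
ln(1 - 0.48292) = -0.65956
t = -108.598 / sqrt(1.283) * -0.65956 = 63.235 s

63.235 s


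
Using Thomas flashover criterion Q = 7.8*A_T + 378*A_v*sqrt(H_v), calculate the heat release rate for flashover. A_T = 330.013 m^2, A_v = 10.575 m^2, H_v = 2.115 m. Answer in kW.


7.8*A_T = 2574.1
sqrt(H_v) = 1.4543
378*A_v*sqrt(H_v) = 5813.4
Q = 2574.1 + 5813.4 = 8387.5 kW

8387.5 kW


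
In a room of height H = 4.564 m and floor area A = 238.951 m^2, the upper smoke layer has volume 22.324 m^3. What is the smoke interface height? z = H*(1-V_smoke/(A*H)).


V/(A*H) = 0.020470
1 - 0.020470 = 0.97953
z = 4.564 * 0.97953 = 4.4706 m

4.4706 m


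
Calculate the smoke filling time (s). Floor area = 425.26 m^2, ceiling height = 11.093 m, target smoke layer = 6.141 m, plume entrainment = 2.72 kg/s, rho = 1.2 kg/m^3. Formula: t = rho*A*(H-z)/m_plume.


H - z = 4.952 m
t = 1.2 * 425.26 * 4.952 / 2.72 = 929.07 s

929.07 s


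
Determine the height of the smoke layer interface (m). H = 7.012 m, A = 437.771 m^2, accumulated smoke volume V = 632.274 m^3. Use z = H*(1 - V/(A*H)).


V/(A*H) = 0.20598
1 - 0.20598 = 0.79402
z = 7.012 * 0.79402 = 5.5677 m

5.5677 m


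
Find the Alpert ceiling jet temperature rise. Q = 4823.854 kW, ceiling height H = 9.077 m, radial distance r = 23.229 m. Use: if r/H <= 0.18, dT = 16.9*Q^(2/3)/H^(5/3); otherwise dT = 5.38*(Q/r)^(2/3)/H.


r/H = 23.229 / 9.077 = 2.5591
r/H > 0.18, so dT = 5.38*(Q/r)^(2/3)/H
Q/r = 207.67
(Q/r)^(2/3) = 35.068
dT = 5.38 * 35.068 / 9.077 = 20.785 K

20.785 K


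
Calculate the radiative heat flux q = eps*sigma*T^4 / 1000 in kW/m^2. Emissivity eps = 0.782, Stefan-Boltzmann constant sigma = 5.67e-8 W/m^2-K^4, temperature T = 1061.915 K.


T^4 = 1.2716e+12
q = 0.782 * 5.67e-8 * 1.2716e+12 / 1000 = 56.383 kW/m^2

56.383 kW/m^2


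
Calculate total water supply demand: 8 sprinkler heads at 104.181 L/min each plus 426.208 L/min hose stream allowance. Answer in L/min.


Sprinkler demand = 8 * 104.181 = 833.448 L/min
Total = 833.448 + 426.208 = 1259.656 L/min

1259.656 L/min


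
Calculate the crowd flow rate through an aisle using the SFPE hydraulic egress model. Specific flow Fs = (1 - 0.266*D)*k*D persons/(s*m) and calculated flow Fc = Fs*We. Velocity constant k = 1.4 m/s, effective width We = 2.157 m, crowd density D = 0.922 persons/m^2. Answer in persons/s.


1 - 0.266*D = 1 - 0.266*0.922 = 0.75475
Fs = 0.75475 * 1.4 * 0.922 = 0.97423 persons/(s*m)
Fc = 0.97423 * 2.157 = 2.1014 persons/s

2.1014 persons/s


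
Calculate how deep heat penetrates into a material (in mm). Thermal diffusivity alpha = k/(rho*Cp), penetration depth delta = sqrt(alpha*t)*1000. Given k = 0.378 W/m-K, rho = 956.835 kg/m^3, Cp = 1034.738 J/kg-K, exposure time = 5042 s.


alpha = 0.378 / (956.835 * 1034.738) = 3.8179e-07 m^2/s
alpha * t = 0.0019250
delta = sqrt(0.0019250) * 1000 = 43.875 mm

43.875 mm


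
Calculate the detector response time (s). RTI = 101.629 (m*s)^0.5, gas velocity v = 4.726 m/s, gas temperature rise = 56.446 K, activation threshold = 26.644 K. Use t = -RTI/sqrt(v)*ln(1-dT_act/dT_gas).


dT_act/dT_gas = 0.47203
ln(1 - 0.47203) = -0.63871
t = -101.629 / sqrt(4.726) * -0.63871 = 29.859 s

29.859 s


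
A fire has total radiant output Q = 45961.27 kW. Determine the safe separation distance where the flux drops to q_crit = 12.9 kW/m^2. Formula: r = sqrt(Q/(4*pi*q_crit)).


4*pi*q_crit = 162.11
Q/(4*pi*q_crit) = 283.53
r = sqrt(283.53) = 16.838 m

16.838 m


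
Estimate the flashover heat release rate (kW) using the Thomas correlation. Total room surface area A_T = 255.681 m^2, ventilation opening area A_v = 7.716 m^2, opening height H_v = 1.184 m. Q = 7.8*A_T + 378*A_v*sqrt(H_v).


7.8*A_T = 1994.3
sqrt(H_v) = 1.0881
378*A_v*sqrt(H_v) = 3173.7
Q = 1994.3 + 3173.7 = 5168.0 kW

5168.0 kW


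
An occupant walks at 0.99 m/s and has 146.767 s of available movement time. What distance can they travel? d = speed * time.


d = 0.99 * 146.767 = 145.30 m

145.30 m


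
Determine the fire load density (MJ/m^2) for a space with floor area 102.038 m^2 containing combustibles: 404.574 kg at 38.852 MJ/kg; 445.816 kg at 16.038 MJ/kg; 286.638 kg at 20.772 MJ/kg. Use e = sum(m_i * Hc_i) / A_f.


Total energy = 404.574*38.852 + 445.816*16.038 + 286.638*20.772
= 15718.51 + 7149.997 + 5954.045
= 28822.55 MJ
e = 28822.55 / 102.038 = 282.47 MJ/m^2

282.47 MJ/m^2


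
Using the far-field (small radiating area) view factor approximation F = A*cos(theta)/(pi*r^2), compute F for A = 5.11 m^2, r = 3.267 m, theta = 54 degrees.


cos(54 deg) = 0.58779
pi*r^2 = 33.531
F = 5.11 * 0.58779 / 33.531 = 0.089576

0.089576


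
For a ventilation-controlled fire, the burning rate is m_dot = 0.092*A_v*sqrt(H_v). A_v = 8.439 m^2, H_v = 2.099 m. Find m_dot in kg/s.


sqrt(H_v) = 1.4488
m_dot = 0.092 * 8.439 * 1.4488 = 1.1248 kg/s

1.1248 kg/s


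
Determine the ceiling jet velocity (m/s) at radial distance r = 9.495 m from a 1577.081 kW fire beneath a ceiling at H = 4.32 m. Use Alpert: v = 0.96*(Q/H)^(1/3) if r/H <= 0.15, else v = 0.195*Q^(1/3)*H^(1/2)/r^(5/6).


r/H = 9.495 / 4.32 = 2.1979
r/H > 0.15, so v = 0.195*Q^(1/3)*H^(1/2)/r^(5/6)
Q^(1/3) = 11.640
H^(1/2) = 2.0785
r^(5/6) = 6.5250
v = 0.195 * 11.640 * 2.0785 / 6.5250 = 0.72302 m/s

0.72302 m/s


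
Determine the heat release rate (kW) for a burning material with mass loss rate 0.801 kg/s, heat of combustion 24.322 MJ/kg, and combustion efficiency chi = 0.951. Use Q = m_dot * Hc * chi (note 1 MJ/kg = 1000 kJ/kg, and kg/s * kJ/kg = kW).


Hc = 24.322 MJ/kg = 24.322 * 1000 kJ/kg = 24322 kJ/kg
Q = 0.801 kg/s * 24322 kJ/kg * 0.951 = 18527 kW

18527 kW


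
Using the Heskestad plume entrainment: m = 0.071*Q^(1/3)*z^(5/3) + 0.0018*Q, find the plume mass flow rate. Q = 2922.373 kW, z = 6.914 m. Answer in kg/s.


Q^(1/3) = 14.297
z^(5/3) = 25.093
First term = 0.071 * 14.297 * 25.093 = 25.471
Second term = 0.0018 * 2922.373 = 5.2603
m = 30.732 kg/s

30.732 kg/s


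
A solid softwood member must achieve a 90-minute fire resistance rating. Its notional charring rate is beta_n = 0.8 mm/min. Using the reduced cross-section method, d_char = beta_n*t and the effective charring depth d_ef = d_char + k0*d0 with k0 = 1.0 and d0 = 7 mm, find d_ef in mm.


d_char = 0.8 * 90 = 72 mm
d_ef = 72 + 1.0*7 = 79 mm

79 mm


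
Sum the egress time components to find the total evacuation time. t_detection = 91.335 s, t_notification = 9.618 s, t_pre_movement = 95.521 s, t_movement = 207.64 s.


Total = 91.335 + 9.618 + 95.521 + 207.64 = 404.114 s

404.114 s


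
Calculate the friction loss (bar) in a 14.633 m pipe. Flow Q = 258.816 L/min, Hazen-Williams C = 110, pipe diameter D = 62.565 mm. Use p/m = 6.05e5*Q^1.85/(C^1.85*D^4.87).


Q^1.85 = 29109
C^1.85 = 5978.3
D^4.87 = 5.5993e+08
p/m = 0.0052611 bar/m
p_total = 0.0052611 * 14.633 = 0.076986 bar

0.076986 bar


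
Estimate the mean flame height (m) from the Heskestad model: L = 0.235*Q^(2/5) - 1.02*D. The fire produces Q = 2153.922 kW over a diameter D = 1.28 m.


Q^(2/5) = 21.542
0.235 * Q^(2/5) = 5.0624
1.02 * D = 1.3056
L = 3.7568 m

3.7568 m


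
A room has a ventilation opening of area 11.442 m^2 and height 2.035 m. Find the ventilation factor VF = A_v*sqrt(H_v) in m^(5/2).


sqrt(H_v) = 1.4265
VF = 11.442 * 1.4265 = 16.322 m^(5/2)

16.322 m^(5/2)


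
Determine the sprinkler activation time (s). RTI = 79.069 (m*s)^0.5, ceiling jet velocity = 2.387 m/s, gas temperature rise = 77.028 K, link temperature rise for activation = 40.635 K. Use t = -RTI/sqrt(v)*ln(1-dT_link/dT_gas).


dT_link/dT_gas = 0.52754
ln(1 - 0.52754) = -0.74979
t = -79.069 / sqrt(2.387) * -0.74979 = 38.373 s

38.373 s


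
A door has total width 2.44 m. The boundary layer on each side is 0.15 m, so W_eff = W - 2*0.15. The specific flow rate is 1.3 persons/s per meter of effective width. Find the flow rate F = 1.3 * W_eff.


W_eff = 2.44 - 0.30 = 2.14 m
F = 1.3 * 2.14 = 2.782 persons/s

2.782 persons/s


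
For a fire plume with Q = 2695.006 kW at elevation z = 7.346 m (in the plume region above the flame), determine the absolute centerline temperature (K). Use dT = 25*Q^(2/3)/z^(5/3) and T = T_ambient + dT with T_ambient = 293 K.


Q^(2/3) = 193.66
z^(5/3) = 27.760
dT = 25 * 193.66 / 27.760 = 174.41 K
T = 293 + 174.41 = 467.41 K

467.41 K


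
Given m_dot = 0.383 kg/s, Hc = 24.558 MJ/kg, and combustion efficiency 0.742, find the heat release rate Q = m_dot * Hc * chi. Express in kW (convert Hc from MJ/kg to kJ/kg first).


Hc = 24.558 MJ/kg = 24.558 * 1000 kJ/kg = 24558 kJ/kg
Q = 0.383 kg/s * 24558 kJ/kg * 0.742 = 6979.0 kW

6979.0 kW


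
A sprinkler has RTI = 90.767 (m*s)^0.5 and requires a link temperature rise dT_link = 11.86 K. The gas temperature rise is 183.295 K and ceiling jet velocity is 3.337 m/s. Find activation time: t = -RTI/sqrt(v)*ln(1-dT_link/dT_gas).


dT_link/dT_gas = 0.064704
ln(1 - 0.064704) = -0.066893
t = -90.767 / sqrt(3.337) * -0.066893 = 3.3238 s

3.3238 s


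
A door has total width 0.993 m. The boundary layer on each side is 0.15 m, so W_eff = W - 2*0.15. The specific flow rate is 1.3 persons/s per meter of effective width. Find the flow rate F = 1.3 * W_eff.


W_eff = 0.993 - 0.30 = 0.693 m
F = 1.3 * 0.693 = 0.90090 persons/s

0.90090 persons/s


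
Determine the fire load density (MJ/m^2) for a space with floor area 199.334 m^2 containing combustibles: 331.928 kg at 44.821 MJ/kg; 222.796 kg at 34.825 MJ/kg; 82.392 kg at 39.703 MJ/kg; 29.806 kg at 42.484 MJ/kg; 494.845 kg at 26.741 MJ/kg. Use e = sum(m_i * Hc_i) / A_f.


Total energy = 331.928*44.821 + 222.796*34.825 + 82.392*39.703 + 29.806*42.484 + 494.845*26.741
= 14877.34 + 7758.871 + 3271.210 + 1266.278 + 13232.65
= 40406.35 MJ
e = 40406.35 / 199.334 = 202.71 MJ/m^2

202.71 MJ/m^2


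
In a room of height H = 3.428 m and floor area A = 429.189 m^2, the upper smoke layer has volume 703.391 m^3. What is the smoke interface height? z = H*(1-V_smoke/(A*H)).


V/(A*H) = 0.47809
1 - 0.47809 = 0.52191
z = 3.428 * 0.52191 = 1.7891 m

1.7891 m


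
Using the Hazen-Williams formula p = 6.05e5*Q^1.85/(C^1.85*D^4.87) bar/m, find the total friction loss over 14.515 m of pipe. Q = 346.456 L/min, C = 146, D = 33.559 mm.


Q^1.85 = 49929
C^1.85 = 10094
D^4.87 = 2.6958e+07
p/m = 0.11101 bar/m
p_total = 0.11101 * 14.515 = 1.6113 bar

1.6113 bar


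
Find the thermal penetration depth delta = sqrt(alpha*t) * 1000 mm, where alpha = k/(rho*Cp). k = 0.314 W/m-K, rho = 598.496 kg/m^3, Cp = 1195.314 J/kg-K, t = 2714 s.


alpha = 0.314 / (598.496 * 1195.314) = 4.3892e-07 m^2/s
alpha * t = 0.0011912
delta = sqrt(0.0011912) * 1000 = 34.514 mm

34.514 mm


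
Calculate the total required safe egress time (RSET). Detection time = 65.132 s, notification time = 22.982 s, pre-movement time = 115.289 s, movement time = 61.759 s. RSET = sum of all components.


Total = 65.132 + 22.982 + 115.289 + 61.759 = 265.162 s

265.162 s


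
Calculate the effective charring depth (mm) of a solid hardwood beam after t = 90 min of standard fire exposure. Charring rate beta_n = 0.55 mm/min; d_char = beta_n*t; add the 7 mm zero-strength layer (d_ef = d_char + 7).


d_char = 0.55 * 90 = 49.5 mm
d_ef = 49.5 + 1.0*7 = 56.5 mm

56.5 mm


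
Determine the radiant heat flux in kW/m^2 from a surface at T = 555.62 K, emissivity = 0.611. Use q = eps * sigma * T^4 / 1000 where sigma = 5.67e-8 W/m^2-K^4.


T^4 = 9.5304e+10
q = 0.611 * 5.67e-8 * 9.5304e+10 / 1000 = 3.3017 kW/m^2

3.3017 kW/m^2


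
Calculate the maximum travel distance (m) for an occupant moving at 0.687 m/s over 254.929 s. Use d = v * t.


d = 0.687 * 254.929 = 175.14 m

175.14 m


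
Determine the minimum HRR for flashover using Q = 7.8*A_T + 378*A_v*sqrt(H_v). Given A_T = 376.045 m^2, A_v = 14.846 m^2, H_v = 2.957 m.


7.8*A_T = 2933.151
sqrt(H_v) = 1.7196
378*A_v*sqrt(H_v) = 9650.0
Q = 2933.151 + 9650.0 = 12583 kW

12583 kW


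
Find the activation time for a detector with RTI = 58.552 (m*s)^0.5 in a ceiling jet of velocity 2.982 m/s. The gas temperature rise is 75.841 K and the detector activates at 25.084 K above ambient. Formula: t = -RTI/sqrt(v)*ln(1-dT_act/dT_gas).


dT_act/dT_gas = 0.33074
ln(1 - 0.33074) = -0.40159
t = -58.552 / sqrt(2.982) * -0.40159 = 13.617 s

13.617 s


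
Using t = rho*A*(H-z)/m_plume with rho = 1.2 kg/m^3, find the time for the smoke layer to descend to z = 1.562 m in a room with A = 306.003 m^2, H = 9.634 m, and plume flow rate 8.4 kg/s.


H - z = 8.072 m
t = 1.2 * 306.003 * 8.072 / 8.4 = 352.87 s

352.87 s


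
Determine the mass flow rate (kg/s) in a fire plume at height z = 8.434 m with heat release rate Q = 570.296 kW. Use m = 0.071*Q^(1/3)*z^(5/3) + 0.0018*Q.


Q^(1/3) = 8.2928
z^(5/3) = 34.945
First term = 0.071 * 8.2928 * 34.945 = 20.575
Second term = 0.0018 * 570.296 = 1.0265
m = 21.602 kg/s

21.602 kg/s


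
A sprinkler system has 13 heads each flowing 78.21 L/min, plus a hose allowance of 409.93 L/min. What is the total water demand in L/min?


Sprinkler demand = 13 * 78.21 = 1016.73 L/min
Total = 1016.73 + 409.93 = 1426.66 L/min

1426.66 L/min


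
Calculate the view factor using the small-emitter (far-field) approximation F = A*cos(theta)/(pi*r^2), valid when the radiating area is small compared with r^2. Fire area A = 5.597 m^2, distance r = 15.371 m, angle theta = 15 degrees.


cos(15 deg) = 0.96593
pi*r^2 = 742.26
F = 5.597 * 0.96593 / 742.26 = 0.0072836

0.0072836


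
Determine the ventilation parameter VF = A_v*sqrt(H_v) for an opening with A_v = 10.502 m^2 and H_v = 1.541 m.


sqrt(H_v) = 1.2414
VF = 10.502 * 1.2414 = 13.037 m^(5/2)

13.037 m^(5/2)


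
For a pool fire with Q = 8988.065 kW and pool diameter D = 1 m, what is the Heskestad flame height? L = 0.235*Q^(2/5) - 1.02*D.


Q^(2/5) = 38.148
0.235 * Q^(2/5) = 8.9647
1.02 * D = 1.02
L = 7.9447 m

7.9447 m


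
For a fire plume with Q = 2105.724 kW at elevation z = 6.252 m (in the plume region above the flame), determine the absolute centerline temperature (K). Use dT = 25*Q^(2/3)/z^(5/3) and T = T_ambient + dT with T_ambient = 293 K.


Q^(2/3) = 164.29
z^(5/3) = 21.218
dT = 25 * 164.29 / 21.218 = 193.57 K
T = 293 + 193.57 = 486.57 K

486.57 K


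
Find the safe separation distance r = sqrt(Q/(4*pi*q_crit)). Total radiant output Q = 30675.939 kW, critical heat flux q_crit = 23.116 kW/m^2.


4*pi*q_crit = 290.48
Q/(4*pi*q_crit) = 105.60
r = sqrt(105.60) = 10.276 m

10.276 m


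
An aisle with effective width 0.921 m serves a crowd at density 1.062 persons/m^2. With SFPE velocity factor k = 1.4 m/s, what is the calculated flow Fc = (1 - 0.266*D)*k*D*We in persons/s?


1 - 0.266*D = 1 - 0.266*1.062 = 0.71751
Fs = 0.71751 * 1.4 * 1.062 = 1.0668 persons/(s*m)
Fc = 1.0668 * 0.921 = 0.98251 persons/s

0.98251 persons/s


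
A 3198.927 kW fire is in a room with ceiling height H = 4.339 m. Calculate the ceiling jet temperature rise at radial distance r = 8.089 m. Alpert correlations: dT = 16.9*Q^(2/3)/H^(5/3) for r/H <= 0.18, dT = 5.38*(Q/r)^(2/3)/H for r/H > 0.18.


r/H = 8.089 / 4.339 = 1.8643
r/H > 0.18, so dT = 5.38*(Q/r)^(2/3)/H
Q/r = 395.47
(Q/r)^(2/3) = 53.877
dT = 5.38 * 53.877 / 4.339 = 66.803 K

66.803 K


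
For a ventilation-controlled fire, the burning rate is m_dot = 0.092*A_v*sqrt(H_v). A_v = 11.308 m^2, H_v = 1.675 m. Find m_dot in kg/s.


sqrt(H_v) = 1.2942
m_dot = 0.092 * 11.308 * 1.2942 = 1.3464 kg/s

1.3464 kg/s


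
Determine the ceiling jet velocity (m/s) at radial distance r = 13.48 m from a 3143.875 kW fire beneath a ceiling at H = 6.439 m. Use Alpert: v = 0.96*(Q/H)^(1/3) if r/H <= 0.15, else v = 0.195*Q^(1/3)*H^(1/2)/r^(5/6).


r/H = 13.48 / 6.439 = 2.0935
r/H > 0.15, so v = 0.195*Q^(1/3)*H^(1/2)/r^(5/6)
Q^(1/3) = 14.649
H^(1/2) = 2.5375
r^(5/6) = 8.7379
v = 0.195 * 14.649 * 2.5375 / 8.7379 = 0.82958 m/s

0.82958 m/s


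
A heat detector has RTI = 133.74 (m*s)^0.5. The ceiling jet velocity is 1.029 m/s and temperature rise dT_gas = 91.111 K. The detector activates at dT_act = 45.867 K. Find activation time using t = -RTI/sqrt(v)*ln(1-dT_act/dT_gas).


dT_act/dT_gas = 0.50342
ln(1 - 0.50342) = -0.70001
t = -133.74 / sqrt(1.029) * -0.70001 = 92.290 s

92.290 s


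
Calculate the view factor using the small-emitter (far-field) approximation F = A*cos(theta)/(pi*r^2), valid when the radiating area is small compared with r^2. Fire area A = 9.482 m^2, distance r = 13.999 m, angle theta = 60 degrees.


cos(60 deg) = 0.5
pi*r^2 = 615.66
F = 9.482 * 0.5 / 615.66 = 0.0077006

0.0077006


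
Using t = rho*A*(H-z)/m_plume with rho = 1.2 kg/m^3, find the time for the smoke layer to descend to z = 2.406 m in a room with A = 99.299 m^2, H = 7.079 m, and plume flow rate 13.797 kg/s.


H - z = 4.673 m
t = 1.2 * 99.299 * 4.673 / 13.797 = 40.359 s

40.359 s


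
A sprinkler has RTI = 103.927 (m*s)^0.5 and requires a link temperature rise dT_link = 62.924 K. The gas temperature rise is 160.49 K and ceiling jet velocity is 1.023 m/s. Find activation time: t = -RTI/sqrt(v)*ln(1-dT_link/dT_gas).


dT_link/dT_gas = 0.39207
ln(1 - 0.39207) = -0.49770
t = -103.927 / sqrt(1.023) * -0.49770 = 51.140 s

51.140 s


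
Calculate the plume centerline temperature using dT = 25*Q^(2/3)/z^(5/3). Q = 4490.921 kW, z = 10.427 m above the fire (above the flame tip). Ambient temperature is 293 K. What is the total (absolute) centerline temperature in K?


Q^(2/3) = 272.20
z^(5/3) = 49.766
dT = 25 * 272.20 / 49.766 = 136.74 K
T = 293 + 136.74 = 429.74 K

429.74 K


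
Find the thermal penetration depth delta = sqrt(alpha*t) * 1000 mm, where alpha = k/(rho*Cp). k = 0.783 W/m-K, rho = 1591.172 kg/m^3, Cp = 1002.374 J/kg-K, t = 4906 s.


alpha = 0.783 / (1591.172 * 1002.374) = 4.9092e-07 m^2/s
alpha * t = 0.0024085
delta = sqrt(0.0024085) * 1000 = 49.076 mm

49.076 mm


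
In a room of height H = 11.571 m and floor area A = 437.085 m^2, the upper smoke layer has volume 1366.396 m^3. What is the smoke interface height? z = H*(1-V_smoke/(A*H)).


V/(A*H) = 0.27017
1 - 0.27017 = 0.72983
z = 11.571 * 0.72983 = 8.4448 m

8.4448 m


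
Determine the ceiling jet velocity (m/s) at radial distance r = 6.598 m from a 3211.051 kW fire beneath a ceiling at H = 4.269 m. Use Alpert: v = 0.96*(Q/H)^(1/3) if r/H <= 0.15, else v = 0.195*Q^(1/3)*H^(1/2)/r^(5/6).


r/H = 6.598 / 4.269 = 1.5456
r/H > 0.15, so v = 0.195*Q^(1/3)*H^(1/2)/r^(5/6)
Q^(1/3) = 14.753
H^(1/2) = 2.0662
r^(5/6) = 4.8177
v = 0.195 * 14.753 * 2.0662 / 4.8177 = 1.2338 m/s

1.2338 m/s


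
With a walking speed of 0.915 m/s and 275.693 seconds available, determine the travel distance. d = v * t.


d = 0.915 * 275.693 = 252.26 m

252.26 m


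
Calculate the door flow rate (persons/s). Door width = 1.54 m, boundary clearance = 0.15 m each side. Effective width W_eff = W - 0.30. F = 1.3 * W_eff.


W_eff = 1.54 - 0.30 = 1.24 m
F = 1.3 * 1.24 = 1.612 persons/s

1.612 persons/s


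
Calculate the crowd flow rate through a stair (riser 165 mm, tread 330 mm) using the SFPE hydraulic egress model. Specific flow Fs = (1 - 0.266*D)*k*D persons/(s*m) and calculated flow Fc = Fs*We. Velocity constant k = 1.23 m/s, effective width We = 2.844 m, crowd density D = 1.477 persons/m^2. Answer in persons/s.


1 - 0.266*D = 1 - 0.266*1.477 = 0.60712
Fs = 0.60712 * 1.23 * 1.477 = 1.1030 persons/(s*m)
Fc = 1.1030 * 2.844 = 3.1368 persons/s

3.1368 persons/s


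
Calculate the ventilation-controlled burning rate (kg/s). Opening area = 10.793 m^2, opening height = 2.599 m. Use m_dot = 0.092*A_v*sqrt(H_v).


sqrt(H_v) = 1.6121
m_dot = 0.092 * 10.793 * 1.6121 = 1.6008 kg/s

1.6008 kg/s


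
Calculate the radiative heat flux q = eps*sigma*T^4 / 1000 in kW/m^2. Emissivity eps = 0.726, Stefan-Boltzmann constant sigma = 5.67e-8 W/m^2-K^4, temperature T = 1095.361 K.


T^4 = 1.4396e+12
q = 0.726 * 5.67e-8 * 1.4396e+12 / 1000 = 59.258 kW/m^2

59.258 kW/m^2


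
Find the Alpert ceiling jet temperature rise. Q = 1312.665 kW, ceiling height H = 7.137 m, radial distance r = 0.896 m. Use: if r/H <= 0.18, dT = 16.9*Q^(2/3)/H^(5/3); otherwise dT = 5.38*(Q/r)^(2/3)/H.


r/H = 0.896 / 7.137 = 0.12554
r/H <= 0.18, so dT = 16.9*Q^(2/3)/H^(5/3)
Q^(2/3) = 119.89
H^(5/3) = 26.456
dT = 16.9 * 119.89 / 26.456 = 76.583 K

76.583 K


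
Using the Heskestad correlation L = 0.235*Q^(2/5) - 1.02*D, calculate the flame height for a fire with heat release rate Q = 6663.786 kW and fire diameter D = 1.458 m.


Q^(2/5) = 33.845
0.235 * Q^(2/5) = 7.9535
1.02 * D = 1.4872
L = 6.4663 m

6.4663 m


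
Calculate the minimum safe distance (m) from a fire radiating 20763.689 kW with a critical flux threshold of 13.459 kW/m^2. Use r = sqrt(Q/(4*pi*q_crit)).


4*pi*q_crit = 169.13
Q/(4*pi*q_crit) = 122.77
r = sqrt(122.77) = 11.080 m

11.080 m


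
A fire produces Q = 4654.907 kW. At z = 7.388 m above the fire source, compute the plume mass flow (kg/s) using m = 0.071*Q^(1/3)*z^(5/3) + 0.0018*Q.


Q^(1/3) = 16.697
z^(5/3) = 28.025
First term = 0.071 * 16.697 * 28.025 = 33.223
Second term = 0.0018 * 4654.907 = 8.3788
m = 41.602 kg/s

41.602 kg/s


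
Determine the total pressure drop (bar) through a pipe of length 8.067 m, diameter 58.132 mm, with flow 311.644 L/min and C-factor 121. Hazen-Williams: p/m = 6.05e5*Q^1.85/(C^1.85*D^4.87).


Q^1.85 = 41046
C^1.85 = 7131.0
D^4.87 = 3.9147e+08
p/m = 0.0088955 bar/m
p_total = 0.0088955 * 8.067 = 0.071760 bar

0.071760 bar


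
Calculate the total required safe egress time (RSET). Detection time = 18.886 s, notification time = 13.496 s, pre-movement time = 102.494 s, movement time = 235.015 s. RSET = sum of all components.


Total = 18.886 + 13.496 + 102.494 + 235.015 = 369.891 s

369.891 s


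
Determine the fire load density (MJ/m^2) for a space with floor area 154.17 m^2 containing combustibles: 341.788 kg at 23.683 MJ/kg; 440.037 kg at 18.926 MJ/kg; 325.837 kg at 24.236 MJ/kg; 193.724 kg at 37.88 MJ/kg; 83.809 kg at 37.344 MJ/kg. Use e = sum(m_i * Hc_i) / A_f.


Total energy = 341.788*23.683 + 440.037*18.926 + 325.837*24.236 + 193.724*37.88 + 83.809*37.344
= 8094.565 + 8328.140 + 7896.986 + 7338.265 + 3129.763
= 34787.72 MJ
e = 34787.72 / 154.17 = 225.65 MJ/m^2

225.65 MJ/m^2


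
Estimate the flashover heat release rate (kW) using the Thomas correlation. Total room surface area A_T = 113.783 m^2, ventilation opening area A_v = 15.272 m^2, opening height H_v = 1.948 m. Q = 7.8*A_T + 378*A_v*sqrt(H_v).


7.8*A_T = 887.51
sqrt(H_v) = 1.3957
378*A_v*sqrt(H_v) = 8057.2
Q = 887.51 + 8057.2 = 8944.7 kW

8944.7 kW


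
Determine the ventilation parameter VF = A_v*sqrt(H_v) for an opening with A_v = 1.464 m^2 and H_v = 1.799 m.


sqrt(H_v) = 1.3413
VF = 1.464 * 1.3413 = 1.9636 m^(5/2)

1.9636 m^(5/2)


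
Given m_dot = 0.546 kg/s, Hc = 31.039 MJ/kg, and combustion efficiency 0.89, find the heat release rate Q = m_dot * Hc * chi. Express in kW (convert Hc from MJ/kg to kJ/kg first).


Hc = 31.039 MJ/kg = 31.039 * 1000 kJ/kg = 31039 kJ/kg
Q = 0.546 kg/s * 31039 kJ/kg * 0.89 = 15083 kW

15083 kW


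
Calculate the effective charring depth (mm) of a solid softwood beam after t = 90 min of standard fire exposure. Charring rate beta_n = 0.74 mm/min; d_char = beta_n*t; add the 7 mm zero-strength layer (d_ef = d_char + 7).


d_char = 0.74 * 90 = 66.6 mm
d_ef = 66.6 + 1.0*7 = 73.6 mm

73.6 mm


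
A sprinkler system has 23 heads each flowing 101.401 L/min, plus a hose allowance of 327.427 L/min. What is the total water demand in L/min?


Sprinkler demand = 23 * 101.401 = 2332.223 L/min
Total = 2332.223 + 327.427 = 2659.65 L/min

2659.65 L/min


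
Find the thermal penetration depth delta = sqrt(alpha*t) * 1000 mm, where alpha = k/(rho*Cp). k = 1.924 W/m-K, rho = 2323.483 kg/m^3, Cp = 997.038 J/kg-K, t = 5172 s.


alpha = 1.924 / (2323.483 * 997.038) = 8.3053e-07 m^2/s
alpha * t = 0.0042955
delta = sqrt(0.0042955) * 1000 = 65.540 mm

65.540 mm


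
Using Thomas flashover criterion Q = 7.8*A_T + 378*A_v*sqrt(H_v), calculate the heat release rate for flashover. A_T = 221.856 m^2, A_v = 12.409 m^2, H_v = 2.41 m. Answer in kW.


7.8*A_T = 1730.5
sqrt(H_v) = 1.5524
378*A_v*sqrt(H_v) = 7281.8
Q = 1730.5 + 7281.8 = 9012.2 kW

9012.2 kW


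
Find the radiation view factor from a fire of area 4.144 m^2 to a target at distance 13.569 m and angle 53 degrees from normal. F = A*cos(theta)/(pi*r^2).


cos(53 deg) = 0.60182
pi*r^2 = 578.42
F = 4.144 * 0.60182 / 578.42 = 0.0043116

0.0043116


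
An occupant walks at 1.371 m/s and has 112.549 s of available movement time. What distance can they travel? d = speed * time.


d = 1.371 * 112.549 = 154.30 m

154.30 m


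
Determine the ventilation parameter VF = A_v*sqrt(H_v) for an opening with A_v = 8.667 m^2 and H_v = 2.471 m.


sqrt(H_v) = 1.5719
VF = 8.667 * 1.5719 = 13.624 m^(5/2)

13.624 m^(5/2)


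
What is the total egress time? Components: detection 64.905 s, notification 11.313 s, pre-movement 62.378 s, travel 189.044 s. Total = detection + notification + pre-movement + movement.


Total = 64.905 + 11.313 + 62.378 + 189.044 = 327.64 s

327.64 s


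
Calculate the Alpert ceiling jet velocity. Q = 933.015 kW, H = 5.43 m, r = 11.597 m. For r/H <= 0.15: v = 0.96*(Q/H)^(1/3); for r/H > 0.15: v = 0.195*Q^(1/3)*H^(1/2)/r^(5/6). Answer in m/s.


r/H = 11.597 / 5.43 = 2.1357
r/H > 0.15, so v = 0.195*Q^(1/3)*H^(1/2)/r^(5/6)
Q^(1/3) = 9.7715
H^(1/2) = 2.3302
r^(5/6) = 7.7082
v = 0.195 * 9.7715 * 2.3302 / 7.7082 = 0.57603 m/s

0.57603 m/s


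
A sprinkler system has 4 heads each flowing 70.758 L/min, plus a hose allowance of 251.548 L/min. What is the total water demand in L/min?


Sprinkler demand = 4 * 70.758 = 283.032 L/min
Total = 283.032 + 251.548 = 534.58 L/min

534.58 L/min


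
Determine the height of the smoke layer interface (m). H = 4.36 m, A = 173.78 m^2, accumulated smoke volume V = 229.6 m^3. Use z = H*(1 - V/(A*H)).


V/(A*H) = 0.30303
1 - 0.30303 = 0.69697
z = 4.36 * 0.69697 = 3.0388 m

3.0388 m


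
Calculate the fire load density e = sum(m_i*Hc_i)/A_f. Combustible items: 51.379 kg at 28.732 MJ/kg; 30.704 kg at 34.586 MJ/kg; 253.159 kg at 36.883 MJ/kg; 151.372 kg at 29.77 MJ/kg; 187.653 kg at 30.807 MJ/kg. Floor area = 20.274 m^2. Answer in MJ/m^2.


Total energy = 51.379*28.732 + 30.704*34.586 + 253.159*36.883 + 151.372*29.77 + 187.653*30.807
= 1476.221 + 1061.929 + 9337.263 + 4506.344 + 5781.026
= 22162.78 MJ
e = 22162.78 / 20.274 = 1093.2 MJ/m^2

1093.2 MJ/m^2


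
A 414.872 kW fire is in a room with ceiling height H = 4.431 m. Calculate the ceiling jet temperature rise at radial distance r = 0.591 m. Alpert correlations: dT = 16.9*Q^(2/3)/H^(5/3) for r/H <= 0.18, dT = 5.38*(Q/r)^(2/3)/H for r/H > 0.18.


r/H = 0.591 / 4.431 = 0.13338
r/H <= 0.18, so dT = 16.9*Q^(2/3)/H^(5/3)
Q^(2/3) = 55.626
H^(5/3) = 11.954
dT = 16.9 * 55.626 / 11.954 = 78.643 K

78.643 K


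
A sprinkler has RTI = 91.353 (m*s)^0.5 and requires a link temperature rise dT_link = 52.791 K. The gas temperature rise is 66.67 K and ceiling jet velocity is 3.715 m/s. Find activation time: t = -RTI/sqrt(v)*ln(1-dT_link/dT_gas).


dT_link/dT_gas = 0.79183
ln(1 - 0.79183) = -1.5694
t = -91.353 / sqrt(3.715) * -1.5694 = 74.383 s

74.383 s


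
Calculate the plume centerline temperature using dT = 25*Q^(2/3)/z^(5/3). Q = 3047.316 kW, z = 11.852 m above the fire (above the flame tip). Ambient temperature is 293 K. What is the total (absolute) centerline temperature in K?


Q^(2/3) = 210.19
z^(5/3) = 61.610
dT = 25 * 210.19 / 61.610 = 85.290 K
T = 293 + 85.290 = 378.29 K

378.29 K


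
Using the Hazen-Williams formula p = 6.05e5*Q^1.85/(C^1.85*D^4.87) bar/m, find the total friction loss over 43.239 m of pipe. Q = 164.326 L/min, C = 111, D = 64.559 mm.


Q^1.85 = 12562
C^1.85 = 6079.2
D^4.87 = 6.5236e+08
p/m = 0.0019164 bar/m
p_total = 0.0019164 * 43.239 = 0.082861 bar

0.082861 bar


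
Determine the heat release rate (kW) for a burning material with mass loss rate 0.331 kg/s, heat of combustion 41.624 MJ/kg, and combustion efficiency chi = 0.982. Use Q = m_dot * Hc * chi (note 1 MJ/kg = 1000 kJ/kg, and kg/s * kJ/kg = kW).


Hc = 41.624 MJ/kg = 41.624 * 1000 kJ/kg = 41624 kJ/kg
Q = 0.331 kg/s * 41624 kJ/kg * 0.982 = 13530 kW

13530 kW


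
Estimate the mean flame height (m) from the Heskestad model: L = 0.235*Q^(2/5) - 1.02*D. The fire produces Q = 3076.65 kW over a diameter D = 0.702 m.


Q^(2/5) = 24.845
0.235 * Q^(2/5) = 5.8385
1.02 * D = 0.71604
L = 5.1224 m

5.1224 m


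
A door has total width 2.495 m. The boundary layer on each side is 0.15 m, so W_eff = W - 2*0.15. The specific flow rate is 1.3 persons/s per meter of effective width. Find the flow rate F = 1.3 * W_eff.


W_eff = 2.495 - 0.30 = 2.195 m
F = 1.3 * 2.195 = 2.8535 persons/s

2.8535 persons/s


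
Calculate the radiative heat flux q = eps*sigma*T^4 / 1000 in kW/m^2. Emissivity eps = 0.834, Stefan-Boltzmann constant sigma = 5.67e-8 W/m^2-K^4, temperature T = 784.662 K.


T^4 = 3.7908e+11
q = 0.834 * 5.67e-8 * 3.7908e+11 / 1000 = 17.926 kW/m^2

17.926 kW/m^2


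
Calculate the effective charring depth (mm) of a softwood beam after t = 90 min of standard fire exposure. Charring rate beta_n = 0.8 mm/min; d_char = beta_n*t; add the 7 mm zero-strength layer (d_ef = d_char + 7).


d_char = 0.8 * 90 = 72 mm
d_ef = 72 + 1.0*7 = 79 mm

79 mm


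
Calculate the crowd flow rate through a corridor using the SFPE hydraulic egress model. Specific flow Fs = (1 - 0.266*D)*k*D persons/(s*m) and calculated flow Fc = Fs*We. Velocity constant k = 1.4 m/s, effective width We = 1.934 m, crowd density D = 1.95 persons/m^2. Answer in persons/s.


1 - 0.266*D = 1 - 0.266*1.95 = 0.48130
Fs = 0.48130 * 1.4 * 1.95 = 1.3139 persons/(s*m)
Fc = 1.3139 * 1.934 = 2.5412 persons/s

2.5412 persons/s


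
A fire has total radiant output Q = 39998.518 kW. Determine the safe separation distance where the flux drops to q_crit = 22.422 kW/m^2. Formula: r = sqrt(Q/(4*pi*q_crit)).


4*pi*q_crit = 281.76
Q/(4*pi*q_crit) = 141.96
r = sqrt(141.96) = 11.915 m

11.915 m


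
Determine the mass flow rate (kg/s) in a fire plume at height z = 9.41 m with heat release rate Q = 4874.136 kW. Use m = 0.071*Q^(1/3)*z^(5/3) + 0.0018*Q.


Q^(1/3) = 16.955
z^(5/3) = 41.942
First term = 0.071 * 16.955 * 41.942 = 50.490
Second term = 0.0018 * 4874.136 = 8.7734
m = 59.264 kg/s

59.264 kg/s


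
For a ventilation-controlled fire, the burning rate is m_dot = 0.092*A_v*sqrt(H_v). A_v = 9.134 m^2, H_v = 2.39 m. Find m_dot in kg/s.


sqrt(H_v) = 1.5460
m_dot = 0.092 * 9.134 * 1.5460 = 1.2991 kg/s

1.2991 kg/s


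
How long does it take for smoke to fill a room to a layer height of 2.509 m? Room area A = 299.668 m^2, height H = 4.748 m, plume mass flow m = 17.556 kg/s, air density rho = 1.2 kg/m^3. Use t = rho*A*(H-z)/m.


H - z = 2.239 m
t = 1.2 * 299.668 * 2.239 / 17.556 = 45.862 s

45.862 s


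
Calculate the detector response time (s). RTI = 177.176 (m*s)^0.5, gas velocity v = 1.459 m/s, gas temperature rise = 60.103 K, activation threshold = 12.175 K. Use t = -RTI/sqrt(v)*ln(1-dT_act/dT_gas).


dT_act/dT_gas = 0.20257
ln(1 - 0.20257) = -0.22636
t = -177.176 / sqrt(1.459) * -0.22636 = 33.203 s

33.203 s


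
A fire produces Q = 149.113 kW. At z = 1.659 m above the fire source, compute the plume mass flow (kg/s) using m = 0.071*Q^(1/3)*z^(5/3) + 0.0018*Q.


Q^(1/3) = 5.3028
z^(5/3) = 2.3249
First term = 0.071 * 5.3028 * 2.3249 = 0.87533
Second term = 0.0018 * 149.113 = 0.26840
m = 1.1437 kg/s

1.1437 kg/s


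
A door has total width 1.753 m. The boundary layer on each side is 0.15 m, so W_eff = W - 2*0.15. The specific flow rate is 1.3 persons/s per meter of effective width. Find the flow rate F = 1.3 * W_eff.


W_eff = 1.753 - 0.30 = 1.453 m
F = 1.3 * 1.453 = 1.8889 persons/s

1.8889 persons/s


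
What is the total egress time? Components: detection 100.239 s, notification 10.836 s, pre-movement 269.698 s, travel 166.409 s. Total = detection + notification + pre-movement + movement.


Total = 100.239 + 10.836 + 269.698 + 166.409 = 547.182 s

547.182 s


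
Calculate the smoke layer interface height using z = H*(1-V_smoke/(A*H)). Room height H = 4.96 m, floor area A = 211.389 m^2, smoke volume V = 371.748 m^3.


V/(A*H) = 0.35456
1 - 0.35456 = 0.64544
z = 4.96 * 0.64544 = 3.2014 m

3.2014 m


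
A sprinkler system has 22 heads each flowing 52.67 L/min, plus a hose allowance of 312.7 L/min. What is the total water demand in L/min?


Sprinkler demand = 22 * 52.67 = 1158.74 L/min
Total = 1158.74 + 312.7 = 1471.44 L/min

1471.44 L/min


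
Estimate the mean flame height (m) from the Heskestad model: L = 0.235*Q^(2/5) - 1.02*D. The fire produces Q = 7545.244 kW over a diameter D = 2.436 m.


Q^(2/5) = 35.569
0.235 * Q^(2/5) = 8.3587
1.02 * D = 2.4847
L = 5.8739 m

5.8739 m


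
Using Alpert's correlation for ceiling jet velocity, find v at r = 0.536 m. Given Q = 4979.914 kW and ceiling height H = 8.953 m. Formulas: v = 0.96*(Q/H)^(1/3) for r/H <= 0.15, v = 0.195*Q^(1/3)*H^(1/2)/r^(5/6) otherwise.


r/H = 0.536 / 8.953 = 0.059868
r/H <= 0.15, so v = 0.96*(Q/H)^(1/3)
Q/H = 556.23
(Q/H)^(1/3) = 8.2240
v = 0.96 * 8.2240 = 7.8951 m/s

7.8951 m/s


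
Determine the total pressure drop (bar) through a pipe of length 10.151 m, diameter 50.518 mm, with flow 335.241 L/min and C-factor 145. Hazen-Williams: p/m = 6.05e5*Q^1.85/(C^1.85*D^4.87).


Q^1.85 = 46980
C^1.85 = 9966.2
D^4.87 = 1.9760e+08
p/m = 0.014433 bar/m
p_total = 0.014433 * 10.151 = 0.14651 bar

0.14651 bar


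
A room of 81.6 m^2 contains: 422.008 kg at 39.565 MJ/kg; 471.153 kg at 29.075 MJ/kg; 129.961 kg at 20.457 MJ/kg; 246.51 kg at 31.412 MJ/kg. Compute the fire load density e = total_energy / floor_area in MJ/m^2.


Total energy = 422.008*39.565 + 471.153*29.075 + 129.961*20.457 + 246.51*31.412
= 16696.75 + 13698.77 + 2658.612 + 7743.372
= 40797.50 MJ
e = 40797.50 / 81.6 = 499.97 MJ/m^2

499.97 MJ/m^2


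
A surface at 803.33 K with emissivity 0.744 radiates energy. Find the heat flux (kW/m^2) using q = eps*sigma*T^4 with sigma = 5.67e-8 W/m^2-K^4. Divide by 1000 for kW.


T^4 = 4.1646e+11
q = 0.744 * 5.67e-8 * 4.1646e+11 / 1000 = 17.568 kW/m^2

17.568 kW/m^2


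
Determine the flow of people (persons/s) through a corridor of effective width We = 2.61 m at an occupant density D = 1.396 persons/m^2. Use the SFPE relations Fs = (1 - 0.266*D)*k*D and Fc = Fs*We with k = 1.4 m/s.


1 - 0.266*D = 1 - 0.266*1.396 = 0.62866
Fs = 0.62866 * 1.4 * 1.396 = 1.2287 persons/(s*m)
Fc = 1.2287 * 2.61 = 3.2068 persons/s

3.2068 persons/s


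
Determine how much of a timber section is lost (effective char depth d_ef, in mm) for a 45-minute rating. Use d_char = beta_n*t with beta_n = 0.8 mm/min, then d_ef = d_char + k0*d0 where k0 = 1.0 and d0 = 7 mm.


d_char = 0.8 * 45 = 36 mm
d_ef = 36 + 1.0*7 = 43 mm

43 mm


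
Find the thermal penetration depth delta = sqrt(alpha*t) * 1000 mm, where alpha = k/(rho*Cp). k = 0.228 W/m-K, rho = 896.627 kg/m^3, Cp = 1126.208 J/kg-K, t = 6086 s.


alpha = 0.228 / (896.627 * 1126.208) = 2.2579e-07 m^2/s
alpha * t = 0.0013742
delta = sqrt(0.0013742) * 1000 = 37.070 mm

37.070 mm


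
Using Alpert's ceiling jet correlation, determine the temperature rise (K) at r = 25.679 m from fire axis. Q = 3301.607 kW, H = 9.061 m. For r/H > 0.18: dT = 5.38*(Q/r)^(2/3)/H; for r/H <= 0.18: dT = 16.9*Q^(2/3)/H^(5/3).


r/H = 25.679 / 9.061 = 2.8340
r/H > 0.18, so dT = 5.38*(Q/r)^(2/3)/H
Q/r = 128.57
(Q/r)^(2/3) = 25.474
dT = 5.38 * 25.474 / 9.061 = 15.125 K

15.125 K


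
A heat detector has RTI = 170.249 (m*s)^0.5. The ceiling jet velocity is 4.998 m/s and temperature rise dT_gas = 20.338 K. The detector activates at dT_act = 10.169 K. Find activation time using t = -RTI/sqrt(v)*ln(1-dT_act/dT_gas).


dT_act/dT_gas = 0.5
ln(1 - 0.5) = -0.69315
t = -170.249 / sqrt(4.998) * -0.69315 = 52.785 s

52.785 s


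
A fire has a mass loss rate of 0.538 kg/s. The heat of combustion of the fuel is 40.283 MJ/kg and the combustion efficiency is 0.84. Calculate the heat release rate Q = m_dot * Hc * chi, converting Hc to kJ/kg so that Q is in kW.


Hc = 40.283 MJ/kg = 40.283 * 1000 kJ/kg = 40283 kJ/kg
Q = 0.538 kg/s * 40283 kJ/kg * 0.84 = 18205 kW

18205 kW


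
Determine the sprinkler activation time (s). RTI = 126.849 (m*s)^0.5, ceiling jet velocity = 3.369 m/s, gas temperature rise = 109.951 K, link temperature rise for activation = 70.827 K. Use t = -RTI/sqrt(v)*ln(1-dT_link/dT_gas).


dT_link/dT_gas = 0.64417
ln(1 - 0.64417) = -1.0333
t = -126.849 / sqrt(3.369) * -1.0333 = 71.411 s

71.411 s


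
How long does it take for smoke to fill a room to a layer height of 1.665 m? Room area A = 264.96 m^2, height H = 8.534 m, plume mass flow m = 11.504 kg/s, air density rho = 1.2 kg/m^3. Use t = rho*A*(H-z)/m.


H - z = 6.869 m
t = 1.2 * 264.96 * 6.869 / 11.504 = 189.85 s

189.85 s


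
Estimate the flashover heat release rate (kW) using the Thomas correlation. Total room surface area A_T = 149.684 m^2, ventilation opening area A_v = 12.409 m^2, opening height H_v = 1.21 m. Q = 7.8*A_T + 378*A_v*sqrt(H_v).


7.8*A_T = 1167.5
sqrt(H_v) = 1.1
378*A_v*sqrt(H_v) = 5159.7
Q = 1167.5 + 5159.7 = 6327.2 kW

6327.2 kW


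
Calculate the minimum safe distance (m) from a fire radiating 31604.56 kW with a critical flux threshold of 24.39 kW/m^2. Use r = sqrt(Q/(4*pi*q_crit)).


4*pi*q_crit = 306.49
Q/(4*pi*q_crit) = 103.12
r = sqrt(103.12) = 10.155 m

10.155 m


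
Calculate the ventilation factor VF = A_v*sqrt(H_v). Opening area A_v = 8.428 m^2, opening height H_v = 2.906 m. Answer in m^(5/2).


sqrt(H_v) = 1.7047
VF = 8.428 * 1.7047 = 14.367 m^(5/2)

14.367 m^(5/2)


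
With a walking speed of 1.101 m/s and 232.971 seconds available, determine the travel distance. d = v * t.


d = 1.101 * 232.971 = 256.50 m

256.50 m


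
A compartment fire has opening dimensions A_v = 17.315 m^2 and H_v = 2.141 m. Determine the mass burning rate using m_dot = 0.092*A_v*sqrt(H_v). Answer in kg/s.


sqrt(H_v) = 1.4632
m_dot = 0.092 * 17.315 * 1.4632 = 2.3309 kg/s

2.3309 kg/s


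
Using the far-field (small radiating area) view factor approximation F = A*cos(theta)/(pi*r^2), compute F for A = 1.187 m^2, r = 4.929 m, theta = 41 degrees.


cos(41 deg) = 0.75471
pi*r^2 = 76.325
F = 1.187 * 0.75471 / 76.325 = 0.011737

0.011737


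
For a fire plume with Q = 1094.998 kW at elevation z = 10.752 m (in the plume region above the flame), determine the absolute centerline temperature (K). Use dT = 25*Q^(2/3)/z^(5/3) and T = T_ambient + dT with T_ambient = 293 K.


Q^(2/3) = 106.24
z^(5/3) = 52.378
dT = 25 * 106.24 / 52.378 = 50.707 K
T = 293 + 50.707 = 343.71 K

343.71 K


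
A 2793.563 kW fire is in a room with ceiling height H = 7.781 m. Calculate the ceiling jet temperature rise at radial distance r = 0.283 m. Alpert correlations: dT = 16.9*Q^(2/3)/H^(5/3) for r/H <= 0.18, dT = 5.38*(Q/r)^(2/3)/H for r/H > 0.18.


r/H = 0.283 / 7.781 = 0.036371
r/H <= 0.18, so dT = 16.9*Q^(2/3)/H^(5/3)
Q^(2/3) = 198.35
H^(5/3) = 30.553
dT = 16.9 * 198.35 / 30.553 = 109.72 K

109.72 K


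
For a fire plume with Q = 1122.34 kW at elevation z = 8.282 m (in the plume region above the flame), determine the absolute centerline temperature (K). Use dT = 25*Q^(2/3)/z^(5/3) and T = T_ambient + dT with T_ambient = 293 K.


Q^(2/3) = 108.00
z^(5/3) = 33.902
dT = 25 * 108.00 / 33.902 = 79.640 K
T = 293 + 79.640 = 372.64 K

372.64 K


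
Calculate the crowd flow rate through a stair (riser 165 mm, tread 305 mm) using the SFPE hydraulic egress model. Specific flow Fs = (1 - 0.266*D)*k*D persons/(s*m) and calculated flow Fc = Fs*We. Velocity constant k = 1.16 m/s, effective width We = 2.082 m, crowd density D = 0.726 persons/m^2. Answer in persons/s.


1 - 0.266*D = 1 - 0.266*0.726 = 0.80688
Fs = 0.80688 * 1.16 * 0.726 = 0.67953 persons/(s*m)
Fc = 0.67953 * 2.082 = 1.4148 persons/s

1.4148 persons/s
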